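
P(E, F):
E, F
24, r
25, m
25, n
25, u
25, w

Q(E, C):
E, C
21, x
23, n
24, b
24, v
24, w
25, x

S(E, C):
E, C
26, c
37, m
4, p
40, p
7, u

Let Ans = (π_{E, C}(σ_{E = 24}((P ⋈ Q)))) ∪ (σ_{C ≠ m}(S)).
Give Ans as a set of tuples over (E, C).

Joining P and Q on E yields {(24, r, b), (24, r, v), (24, r, w), (25, m, x), (25, n, x), (25, u, x), (25, w, x)}.
Selection E = 24: {(24, r, b), (24, r, v), (24, r, w)}
π_{E, C} gives {(24, b), (24, v), (24, w)}.
Selection C ≠ m: {(26, c), (4, p), (40, p), (7, u)}
Set union of the two operands is {(24, b), (24, v), (24, w), (26, c), (4, p), (40, p), (7, u)}.

{(24, b), (24, v), (24, w), (26, c), (4, p), (40, p), (7, u)}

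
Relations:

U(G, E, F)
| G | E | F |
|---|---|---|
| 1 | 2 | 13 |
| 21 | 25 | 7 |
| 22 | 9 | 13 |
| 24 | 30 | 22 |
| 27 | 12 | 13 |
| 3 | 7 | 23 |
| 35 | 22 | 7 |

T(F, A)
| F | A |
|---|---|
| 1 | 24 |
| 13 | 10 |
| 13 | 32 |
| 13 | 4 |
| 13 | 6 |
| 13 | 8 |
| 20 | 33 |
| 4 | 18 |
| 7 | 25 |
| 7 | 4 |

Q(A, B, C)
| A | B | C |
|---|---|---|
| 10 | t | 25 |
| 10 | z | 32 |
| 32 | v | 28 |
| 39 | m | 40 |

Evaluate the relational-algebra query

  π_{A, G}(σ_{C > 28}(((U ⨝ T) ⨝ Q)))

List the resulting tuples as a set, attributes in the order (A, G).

U ⋈ T (natural join on F): {(1, 2, 13, 10), (1, 2, 13, 32), (1, 2, 13, 4), (1, 2, 13, 6), (1, 2, 13, 8), (21, 25, 7, 25), (21, 25, 7, 4), (22, 9, 13, 10), (22, 9, 13, 32), (22, 9, 13, 4), (22, 9, 13, 6), (22, 9, 13, 8), (27, 12, 13, 10), (27, 12, 13, 32), (27, 12, 13, 4), (27, 12, 13, 6), (27, 12, 13, 8), (35, 22, 7, 25), (35, 22, 7, 4)}
(U ⨝ T) ⋈ Q (natural join on A): {(1, 2, 13, 10, t, 25), (1, 2, 13, 10, z, 32), (1, 2, 13, 32, v, 28), (22, 9, 13, 10, t, 25), (22, 9, 13, 10, z, 32), (22, 9, 13, 32, v, 28), (27, 12, 13, 10, t, 25), (27, 12, 13, 10, z, 32), (27, 12, 13, 32, v, 28)}
σ[C > 28]: keep tuples satisfying C > 28 → {(1, 2, 13, 10, z, 32), (22, 9, 13, 10, z, 32), (27, 12, 13, 10, z, 32)}
Keep only column(s) A, G: {(10, 1), (10, 22), (10, 27)}

{(10, 1), (10, 22), (10, 27)}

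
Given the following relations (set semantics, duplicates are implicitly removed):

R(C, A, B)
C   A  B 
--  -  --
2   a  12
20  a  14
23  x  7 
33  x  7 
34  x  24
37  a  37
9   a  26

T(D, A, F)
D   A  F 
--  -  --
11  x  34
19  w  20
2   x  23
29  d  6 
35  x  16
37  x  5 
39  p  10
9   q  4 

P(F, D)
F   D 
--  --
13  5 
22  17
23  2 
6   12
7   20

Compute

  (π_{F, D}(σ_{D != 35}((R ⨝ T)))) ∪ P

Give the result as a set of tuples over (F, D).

{(13, 5), (22, 17), (23, 2), (34, 11), (5, 37), (6, 12), (7, 20)}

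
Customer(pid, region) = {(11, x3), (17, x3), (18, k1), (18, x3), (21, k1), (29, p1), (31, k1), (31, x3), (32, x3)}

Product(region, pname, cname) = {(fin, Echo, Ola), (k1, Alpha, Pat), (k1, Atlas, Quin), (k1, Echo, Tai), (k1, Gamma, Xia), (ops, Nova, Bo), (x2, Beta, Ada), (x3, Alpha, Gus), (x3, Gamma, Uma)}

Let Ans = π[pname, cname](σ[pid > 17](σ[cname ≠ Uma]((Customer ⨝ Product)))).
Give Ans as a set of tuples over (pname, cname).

{(Alpha, Gus), (Alpha, Pat), (Atlas, Quin), (Echo, Tai), (Gamma, Xia)}

Joining Customer and Product on region yields {(11, x3, Alpha, Gus), (11, x3, Gamma, Uma), (17, x3, Alpha, Gus), (17, x3, Gamma, Uma), (18, k1, Alpha, Pat), (18, k1, Atlas, Quin), (18, k1, Echo, Tai), (18, k1, Gamma, Xia), (18, x3, Alpha, Gus), (18, x3, Gamma, Uma), (21, k1, Alpha, Pat), (21, k1, Atlas, Quin), (21, k1, Echo, Tai), (21, k1, Gamma, Xia), (31, k1, Alpha, Pat), (31, k1, Atlas, Quin), (31, k1, Echo, Tai), (31, k1, Gamma, Xia), (31, x3, Alpha, Gus), (31, x3, Gamma, Uma), (32, x3, Alpha, Gus), (32, x3, Gamma, Uma)}.
Apply σ_{cname ≠ Uma}; surviving tuples: {(11, x3, Alpha, Gus), (17, x3, Alpha, Gus), (18, k1, Alpha, Pat), (18, k1, Atlas, Quin), (18, k1, Echo, Tai), (18, k1, Gamma, Xia), (18, x3, Alpha, Gus), (21, k1, Alpha, Pat), (21, k1, Atlas, Quin), (21, k1, Echo, Tai), (21, k1, Gamma, Xia), (31, k1, Alpha, Pat), (31, k1, Atlas, Quin), (31, k1, Echo, Tai), (31, k1, Gamma, Xia), (31, x3, Alpha, Gus), (32, x3, Alpha, Gus)}
Apply σ_{pid > 17}; surviving tuples: {(18, k1, Alpha, Pat), (18, k1, Atlas, Quin), (18, k1, Echo, Tai), (18, k1, Gamma, Xia), (18, x3, Alpha, Gus), (21, k1, Alpha, Pat), (21, k1, Atlas, Quin), (21, k1, Echo, Tai), (21, k1, Gamma, Xia), (31, k1, Alpha, Pat), (31, k1, Atlas, Quin), (31, k1, Echo, Tai), (31, k1, Gamma, Xia), (31, x3, Alpha, Gus), (32, x3, Alpha, Gus)}
Projecting to pname, cname (10 duplicate(s) eliminated): {(Alpha, Gus), (Alpha, Pat), (Atlas, Quin), (Echo, Tai), (Gamma, Xia)}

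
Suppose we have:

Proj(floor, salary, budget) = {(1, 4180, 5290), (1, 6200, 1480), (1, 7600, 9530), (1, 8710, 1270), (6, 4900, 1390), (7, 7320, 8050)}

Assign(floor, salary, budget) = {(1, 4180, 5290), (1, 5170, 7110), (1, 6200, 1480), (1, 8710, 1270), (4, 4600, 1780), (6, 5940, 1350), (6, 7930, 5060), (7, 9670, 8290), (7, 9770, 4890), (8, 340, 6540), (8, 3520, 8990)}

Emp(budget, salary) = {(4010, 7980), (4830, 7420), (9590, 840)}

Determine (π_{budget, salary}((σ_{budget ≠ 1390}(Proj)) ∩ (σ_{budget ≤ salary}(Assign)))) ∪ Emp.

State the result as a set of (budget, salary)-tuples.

{(1270, 8710), (1480, 6200), (4010, 7980), (4830, 7420), (9590, 840)}

Filtering on budget ≠ 1390 leaves {(1, 4180, 5290), (1, 6200, 1480), (1, 7600, 9530), (1, 8710, 1270), (7, 7320, 8050)}.
Filtering on budget ≤ salary leaves {(1, 6200, 1480), (1, 8710, 1270), (4, 4600, 1780), (6, 5940, 1350), (6, 7930, 5060), (7, 9670, 8290), (7, 9770, 4890)}.
Taking the intersection: {(1, 6200, 1480), (1, 8710, 1270)}
Keep only column(s) budget, salary: {(1270, 8710), (1480, 6200)}
Taking the union: {(1270, 8710), (1480, 6200), (4010, 7980), (4830, 7420), (9590, 840)}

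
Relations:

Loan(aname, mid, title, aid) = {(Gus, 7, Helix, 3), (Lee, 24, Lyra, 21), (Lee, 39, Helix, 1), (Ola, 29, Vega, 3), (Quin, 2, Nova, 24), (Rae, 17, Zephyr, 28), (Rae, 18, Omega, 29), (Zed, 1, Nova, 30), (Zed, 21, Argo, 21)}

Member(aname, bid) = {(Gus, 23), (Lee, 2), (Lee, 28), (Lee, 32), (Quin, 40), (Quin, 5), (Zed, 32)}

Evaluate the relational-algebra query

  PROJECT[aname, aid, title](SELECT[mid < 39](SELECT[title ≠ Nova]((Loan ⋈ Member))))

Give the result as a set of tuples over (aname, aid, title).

{(Gus, 3, Helix), (Lee, 21, Lyra), (Zed, 21, Argo)}

Loan ⋈ Member (natural join on aname): {(Gus, 7, Helix, 3, 23), (Lee, 24, Lyra, 21, 2), (Lee, 24, Lyra, 21, 28), (Lee, 24, Lyra, 21, 32), (Lee, 39, Helix, 1, 2), (Lee, 39, Helix, 1, 28), (Lee, 39, Helix, 1, 32), (Quin, 2, Nova, 24, 40), (Quin, 2, Nova, 24, 5), (Zed, 1, Nova, 30, 32), (Zed, 21, Argo, 21, 32)}
Selection title ≠ Nova: {(Gus, 7, Helix, 3, 23), (Lee, 24, Lyra, 21, 2), (Lee, 24, Lyra, 21, 28), (Lee, 24, Lyra, 21, 32), (Lee, 39, Helix, 1, 2), (Lee, 39, Helix, 1, 28), (Lee, 39, Helix, 1, 32), (Zed, 21, Argo, 21, 32)}
Selection mid < 39: {(Gus, 7, Helix, 3, 23), (Lee, 24, Lyra, 21, 2), (Lee, 24, Lyra, 21, 28), (Lee, 24, Lyra, 21, 32), (Zed, 21, Argo, 21, 32)}
π_{aname, aid, title} gives {(Gus, 3, Helix), (Lee, 21, Lyra), (Zed, 21, Argo)} (2 duplicate(s) eliminated).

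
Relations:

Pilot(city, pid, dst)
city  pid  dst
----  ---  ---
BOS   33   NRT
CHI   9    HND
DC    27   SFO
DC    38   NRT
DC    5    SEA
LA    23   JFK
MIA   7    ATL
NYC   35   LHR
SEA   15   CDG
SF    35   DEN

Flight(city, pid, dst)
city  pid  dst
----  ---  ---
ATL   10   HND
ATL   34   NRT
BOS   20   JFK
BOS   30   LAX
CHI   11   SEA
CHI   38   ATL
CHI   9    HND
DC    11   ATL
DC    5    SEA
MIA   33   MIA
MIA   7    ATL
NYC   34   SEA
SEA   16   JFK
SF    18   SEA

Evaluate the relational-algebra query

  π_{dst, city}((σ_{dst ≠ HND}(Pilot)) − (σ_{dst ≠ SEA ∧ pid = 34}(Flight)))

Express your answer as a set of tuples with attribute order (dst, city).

{(ATL, MIA), (CDG, SEA), (DEN, SF), (JFK, LA), (LHR, NYC), (NRT, BOS), (NRT, DC), (SEA, DC), (SFO, DC)}

Apply σ_{dst ≠ HND}; surviving tuples: {(BOS, 33, NRT), (DC, 27, SFO), (DC, 38, NRT), (DC, 5, SEA), (LA, 23, JFK), (MIA, 7, ATL), (NYC, 35, LHR), (SEA, 15, CDG), (SF, 35, DEN)}
Apply σ_{dst ≠ SEA ∧ pid = 34}; surviving tuples: {(ATL, 34, NRT)}
Set difference of the two operands is {(BOS, 33, NRT), (DC, 27, SFO), (DC, 38, NRT), (DC, 5, SEA), (LA, 23, JFK), (MIA, 7, ATL), (NYC, 35, LHR), (SEA, 15, CDG), (SF, 35, DEN)}.
π_{dst, city} gives {(ATL, MIA), (CDG, SEA), (DEN, SF), (JFK, LA), (LHR, NYC), (NRT, BOS), (NRT, DC), (SEA, DC), (SFO, DC)}.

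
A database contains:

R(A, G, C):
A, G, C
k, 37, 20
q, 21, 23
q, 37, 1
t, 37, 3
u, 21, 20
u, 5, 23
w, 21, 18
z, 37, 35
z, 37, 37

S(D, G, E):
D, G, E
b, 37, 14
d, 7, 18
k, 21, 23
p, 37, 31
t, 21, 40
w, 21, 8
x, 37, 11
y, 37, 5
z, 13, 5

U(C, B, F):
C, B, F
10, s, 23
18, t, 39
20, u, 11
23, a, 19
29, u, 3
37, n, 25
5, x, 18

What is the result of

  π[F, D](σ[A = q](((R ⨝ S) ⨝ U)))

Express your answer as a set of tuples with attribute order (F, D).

{(19, k), (19, t), (19, w)}

Joining R and S on G yields {(k, 37, 20, b, 14), (k, 37, 20, p, 31), (k, 37, 20, x, 11), (k, 37, 20, y, 5), (q, 21, 23, k, 23), (q, 21, 23, t, 40), (q, 21, 23, w, 8), (q, 37, 1, b, 14), (q, 37, 1, p, 31), (q, 37, 1, x, 11), (q, 37, 1, y, 5), (t, 37, 3, b, 14), (t, 37, 3, p, 31), (t, 37, 3, x, 11), (t, 37, 3, y, 5), (u, 21, 20, k, 23), (u, 21, 20, t, 40), (u, 21, 20, w, 8), (w, 21, 18, k, 23), (w, 21, 18, t, 40), (w, 21, 18, w, 8), (z, 37, 35, b, 14), (z, 37, 35, p, 31), (z, 37, 35, x, 11), (z, 37, 35, y, 5), (z, 37, 37, b, 14), (z, 37, 37, p, 31), (z, 37, 37, x, 11), (z, 37, 37, y, 5)}.
Joining (R ⨝ S) and U on C yields {(k, 37, 20, b, 14, u, 11), (k, 37, 20, p, 31, u, 11), (k, 37, 20, x, 11, u, 11), (k, 37, 20, y, 5, u, 11), (q, 21, 23, k, 23, a, 19), (q, 21, 23, t, 40, a, 19), (q, 21, 23, w, 8, a, 19), (u, 21, 20, k, 23, u, 11), (u, 21, 20, t, 40, u, 11), (u, 21, 20, w, 8, u, 11), (w, 21, 18, k, 23, t, 39), (w, 21, 18, t, 40, t, 39), (w, 21, 18, w, 8, t, 39), (z, 37, 37, b, 14, n, 25), (z, 37, 37, p, 31, n, 25), (z, 37, 37, x, 11, n, 25), (z, 37, 37, y, 5, n, 25)}.
Selection A = q: {(q, 21, 23, k, 23, a, 19), (q, 21, 23, t, 40, a, 19), (q, 21, 23, w, 8, a, 19)}
Keep only column(s) F, D: {(19, k), (19, t), (19, w)}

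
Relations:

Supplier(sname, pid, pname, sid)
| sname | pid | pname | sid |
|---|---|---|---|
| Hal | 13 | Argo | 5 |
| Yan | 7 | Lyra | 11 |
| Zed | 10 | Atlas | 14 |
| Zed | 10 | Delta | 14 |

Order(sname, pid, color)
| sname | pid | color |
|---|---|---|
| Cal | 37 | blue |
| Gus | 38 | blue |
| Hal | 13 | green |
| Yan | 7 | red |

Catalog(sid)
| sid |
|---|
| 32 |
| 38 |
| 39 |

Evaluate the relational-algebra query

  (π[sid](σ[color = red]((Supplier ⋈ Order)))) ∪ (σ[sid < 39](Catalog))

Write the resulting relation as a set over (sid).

Supplier ⋈ Order (natural join on sname, pid): {(Hal, 13, Argo, 5, green), (Yan, 7, Lyra, 11, red)}
Selection color = red: {(Yan, 7, Lyra, 11, red)}
π_{sid} gives {11}.
Selection sid < 39: {32, 38}
Set union of the two operands is {11, 32, 38}.

{11, 32, 38}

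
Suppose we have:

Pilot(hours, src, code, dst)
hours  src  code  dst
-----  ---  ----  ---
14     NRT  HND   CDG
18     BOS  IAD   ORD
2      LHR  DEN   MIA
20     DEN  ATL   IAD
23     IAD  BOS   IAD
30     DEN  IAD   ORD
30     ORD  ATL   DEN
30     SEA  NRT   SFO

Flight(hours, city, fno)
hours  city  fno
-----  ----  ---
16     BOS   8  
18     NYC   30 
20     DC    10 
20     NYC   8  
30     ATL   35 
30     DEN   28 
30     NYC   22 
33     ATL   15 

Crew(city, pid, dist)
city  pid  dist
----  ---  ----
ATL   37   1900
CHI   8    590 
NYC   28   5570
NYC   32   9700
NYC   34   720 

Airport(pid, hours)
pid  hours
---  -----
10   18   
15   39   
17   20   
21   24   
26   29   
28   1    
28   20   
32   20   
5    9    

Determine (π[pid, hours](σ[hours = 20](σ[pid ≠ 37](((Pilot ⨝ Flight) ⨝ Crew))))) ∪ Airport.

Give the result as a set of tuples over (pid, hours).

Joining Pilot and Flight on hours yields {(18, BOS, IAD, ORD, NYC, 30), (20, DEN, ATL, IAD, DC, 10), (20, DEN, ATL, IAD, NYC, 8), (30, DEN, IAD, ORD, ATL, 35), (30, DEN, IAD, ORD, DEN, 28), (30, DEN, IAD, ORD, NYC, 22), (30, ORD, ATL, DEN, ATL, 35), (30, ORD, ATL, DEN, DEN, 28), (30, ORD, ATL, DEN, NYC, 22), (30, SEA, NRT, SFO, ATL, 35), (30, SEA, NRT, SFO, DEN, 28), (30, SEA, NRT, SFO, NYC, 22)}.
Joining (Pilot ⨝ Flight) and Crew on city yields {(18, BOS, IAD, ORD, NYC, 30, 28, 5570), (18, BOS, IAD, ORD, NYC, 30, 32, 9700), (18, BOS, IAD, ORD, NYC, 30, 34, 720), (20, DEN, ATL, IAD, NYC, 8, 28, 5570), (20, DEN, ATL, IAD, NYC, 8, 32, 9700), (20, DEN, ATL, IAD, NYC, 8, 34, 720), (30, DEN, IAD, ORD, ATL, 35, 37, 1900), (30, DEN, IAD, ORD, NYC, 22, 28, 5570), (30, DEN, IAD, ORD, NYC, 22, 32, 9700), (30, DEN, IAD, ORD, NYC, 22, 34, 720), (30, ORD, ATL, DEN, ATL, 35, 37, 1900), (30, ORD, ATL, DEN, NYC, 22, 28, 5570), (30, ORD, ATL, DEN, NYC, 22, 32, 9700), (30, ORD, ATL, DEN, NYC, 22, 34, 720), (30, SEA, NRT, SFO, ATL, 35, 37, 1900), (30, SEA, NRT, SFO, NYC, 22, 28, 5570), (30, SEA, NRT, SFO, NYC, 22, 32, 9700), (30, SEA, NRT, SFO, NYC, 22, 34, 720)}.
Selection pid ≠ 37: {(18, BOS, IAD, ORD, NYC, 30, 28, 5570), (18, BOS, IAD, ORD, NYC, 30, 32, 9700), (18, BOS, IAD, ORD, NYC, 30, 34, 720), (20, DEN, ATL, IAD, NYC, 8, 28, 5570), (20, DEN, ATL, IAD, NYC, 8, 32, 9700), (20, DEN, ATL, IAD, NYC, 8, 34, 720), (30, DEN, IAD, ORD, NYC, 22, 28, 5570), (30, DEN, IAD, ORD, NYC, 22, 32, 9700), (30, DEN, IAD, ORD, NYC, 22, 34, 720), (30, ORD, ATL, DEN, NYC, 22, 28, 5570), (30, ORD, ATL, DEN, NYC, 22, 32, 9700), (30, ORD, ATL, DEN, NYC, 22, 34, 720), (30, SEA, NRT, SFO, NYC, 22, 28, 5570), (30, SEA, NRT, SFO, NYC, 22, 32, 9700), (30, SEA, NRT, SFO, NYC, 22, 34, 720)}
Selection hours = 20: {(20, DEN, ATL, IAD, NYC, 8, 28, 5570), (20, DEN, ATL, IAD, NYC, 8, 32, 9700), (20, DEN, ATL, IAD, NYC, 8, 34, 720)}
π_{pid, hours} gives {(28, 20), (32, 20), (34, 20)}.
Taking the union: {(10, 18), (15, 39), (17, 20), (21, 24), (26, 29), (28, 1), (28, 20), (32, 20), (34, 20), (5, 9)}

{(10, 18), (15, 39), (17, 20), (21, 24), (26, 29), (28, 1), (28, 20), (32, 20), (34, 20), (5, 9)}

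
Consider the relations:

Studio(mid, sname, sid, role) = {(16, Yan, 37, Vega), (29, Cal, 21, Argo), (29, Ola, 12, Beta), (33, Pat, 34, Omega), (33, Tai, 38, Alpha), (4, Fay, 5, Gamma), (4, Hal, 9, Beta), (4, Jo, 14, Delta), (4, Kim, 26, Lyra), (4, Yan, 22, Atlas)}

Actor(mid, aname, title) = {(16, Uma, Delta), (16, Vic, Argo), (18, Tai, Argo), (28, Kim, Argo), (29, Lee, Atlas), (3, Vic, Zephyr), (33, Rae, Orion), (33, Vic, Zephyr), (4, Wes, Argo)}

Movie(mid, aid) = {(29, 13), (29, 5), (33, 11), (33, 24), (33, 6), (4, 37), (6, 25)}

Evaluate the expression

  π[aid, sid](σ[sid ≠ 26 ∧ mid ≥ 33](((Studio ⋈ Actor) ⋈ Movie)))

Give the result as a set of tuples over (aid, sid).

{(11, 34), (11, 38), (24, 34), (24, 38), (6, 34), (6, 38)}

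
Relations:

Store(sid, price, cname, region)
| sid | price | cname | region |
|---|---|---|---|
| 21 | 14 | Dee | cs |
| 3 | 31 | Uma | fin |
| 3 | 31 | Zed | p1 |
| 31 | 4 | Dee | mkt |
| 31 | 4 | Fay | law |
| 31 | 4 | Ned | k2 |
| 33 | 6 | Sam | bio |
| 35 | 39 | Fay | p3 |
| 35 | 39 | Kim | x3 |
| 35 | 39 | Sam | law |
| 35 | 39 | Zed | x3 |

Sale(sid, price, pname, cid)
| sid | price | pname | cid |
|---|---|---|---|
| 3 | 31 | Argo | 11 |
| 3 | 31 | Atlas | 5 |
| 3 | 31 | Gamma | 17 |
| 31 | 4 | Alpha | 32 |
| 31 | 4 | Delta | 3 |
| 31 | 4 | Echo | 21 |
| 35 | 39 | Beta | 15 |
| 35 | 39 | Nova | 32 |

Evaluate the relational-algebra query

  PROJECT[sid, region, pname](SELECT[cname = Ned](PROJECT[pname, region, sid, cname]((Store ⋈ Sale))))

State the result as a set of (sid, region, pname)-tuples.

{(31, k2, Alpha), (31, k2, Delta), (31, k2, Echo)}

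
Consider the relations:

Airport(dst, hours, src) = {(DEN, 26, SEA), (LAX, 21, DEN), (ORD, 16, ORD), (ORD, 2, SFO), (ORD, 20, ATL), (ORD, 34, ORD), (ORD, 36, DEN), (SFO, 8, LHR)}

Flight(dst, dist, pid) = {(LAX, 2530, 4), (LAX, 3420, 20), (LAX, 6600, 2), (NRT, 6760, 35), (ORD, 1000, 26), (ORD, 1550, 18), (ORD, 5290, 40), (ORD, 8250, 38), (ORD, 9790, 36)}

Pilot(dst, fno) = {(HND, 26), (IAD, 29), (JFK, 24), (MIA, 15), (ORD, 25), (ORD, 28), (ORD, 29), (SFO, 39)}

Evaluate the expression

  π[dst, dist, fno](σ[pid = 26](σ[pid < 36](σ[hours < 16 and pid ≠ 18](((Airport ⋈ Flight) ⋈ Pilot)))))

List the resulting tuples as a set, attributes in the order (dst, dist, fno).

{(ORD, 1000, 25), (ORD, 1000, 28), (ORD, 1000, 29)}

Joining Airport and Flight on dst yields {(LAX, 21, DEN, 2530, 4), (LAX, 21, DEN, 3420, 20), (LAX, 21, DEN, 6600, 2), (ORD, 16, ORD, 1000, 26), (ORD, 16, ORD, 1550, 18), (ORD, 16, ORD, 5290, 40), (ORD, 16, ORD, 8250, 38), (ORD, 16, ORD, 9790, 36), (ORD, 2, SFO, 1000, 26), (ORD, 2, SFO, 1550, 18), (ORD, 2, SFO, 5290, 40), (ORD, 2, SFO, 8250, 38), (ORD, 2, SFO, 9790, 36), (ORD, 20, ATL, 1000, 26), (ORD, 20, ATL, 1550, 18), (ORD, 20, ATL, 5290, 40), (ORD, 20, ATL, 8250, 38), (ORD, 20, ATL, 9790, 36), (ORD, 34, ORD, 1000, 26), (ORD, 34, ORD, 1550, 18), (ORD, 34, ORD, 5290, 40), (ORD, 34, ORD, 8250, 38), (ORD, 34, ORD, 9790, 36), (ORD, 36, DEN, 1000, 26), (ORD, 36, DEN, 1550, 18), (ORD, 36, DEN, 5290, 40), (ORD, 36, DEN, 8250, 38), (ORD, 36, DEN, 9790, 36)}.
Joining (Airport ⋈ Flight) and Pilot on dst yields {(ORD, 16, ORD, 1000, 26, 25), (ORD, 16, ORD, 1000, 26, 28), (ORD, 16, ORD, 1000, 26, 29), (ORD, 16, ORD, 1550, 18, 25), (ORD, 16, ORD, 1550, 18, 28), (ORD, 16, ORD, 1550, 18, 29), (ORD, 16, ORD, 5290, 40, 25), (ORD, 16, ORD, 5290, 40, 28), (ORD, 16, ORD, 5290, 40, 29), (ORD, 16, ORD, 8250, 38, 25), (ORD, 16, ORD, 8250, 38, 28), (ORD, 16, ORD, 8250, 38, 29), (ORD, 16, ORD, 9790, 36, 25), (ORD, 16, ORD, 9790, 36, 28), (ORD, 16, ORD, 9790, 36, 29), (ORD, 2, SFO, 1000, 26, 25), (ORD, 2, SFO, 1000, 26, 28), (ORD, 2, SFO, 1000, 26, 29), (ORD, 2, SFO, 1550, 18, 25), (ORD, 2, SFO, 1550, 18, 28), (ORD, 2, SFO, 1550, 18, 29), (ORD, 2, SFO, 5290, 40, 25), (ORD, 2, SFO, 5290, 40, 28), (ORD, 2, SFO, 5290, 40, 29), (ORD, 2, SFO, 8250, 38, 25), (ORD, 2, SFO, 8250, 38, 28), (ORD, 2, SFO, 8250, 38, 29), (ORD, 2, SFO, 9790, 36, 25), (ORD, 2, SFO, 9790, 36, 28), (ORD, 2, SFO, 9790, 36, 29), (ORD, 20, ATL, 1000, 26, 25), (ORD, 20, ATL, 1000, 26, 28), (ORD, 20, ATL, 1000, 26, 29), (ORD, 20, ATL, 1550, 18, 25), (ORD, 20, ATL, 1550, 18, 28), (ORD, 20, ATL, 1550, 18, 29), (ORD, 20, ATL, 5290, 40, 25), (ORD, 20, ATL, 5290, 40, 28), (ORD, 20, ATL, 5290, 40, 29), (ORD, 20, ATL, 8250, 38, 25), (ORD, 20, ATL, 8250, 38, 28), (ORD, 20, ATL, 8250, 38, 29), (ORD, 20, ATL, 9790, 36, 25), (ORD, 20, ATL, 9790, 36, 28), (ORD, 20, ATL, 9790, 36, 29), (ORD, 34, ORD, 1000, 26, 25), (ORD, 34, ORD, 1000, 26, 28), (ORD, 34, ORD, 1000, 26, 29), (ORD, 34, ORD, 1550, 18, 25), (ORD, 34, ORD, 1550, 18, 28), (ORD, 34, ORD, 1550, 18, 29), (ORD, 34, ORD, 5290, 40, 25), (ORD, 34, ORD, 5290, 40, 28), (ORD, 34, ORD, 5290, 40, 29), (ORD, 34, ORD, 8250, 38, 25), (ORD, 34, ORD, 8250, 38, 28), (ORD, 34, ORD, 8250, 38, 29), (ORD, 34, ORD, 9790, 36, 25), (ORD, 34, ORD, 9790, 36, 28), (ORD, 34, ORD, 9790, 36, 29), (ORD, 36, DEN, 1000, 26, 25), (ORD, 36, DEN, 1000, 26, 28), (ORD, 36, DEN, 1000, 26, 29), (ORD, 36, DEN, 1550, 18, 25), (ORD, 36, DEN, 1550, 18, 28), (ORD, 36, DEN, 1550, 18, 29), (ORD, 36, DEN, 5290, 40, 25), (ORD, 36, DEN, 5290, 40, 28), (ORD, 36, DEN, 5290, 40, 29), (ORD, 36, DEN, 8250, 38, 25), (ORD, 36, DEN, 8250, 38, 28), (ORD, 36, DEN, 8250, 38, 29), (ORD, 36, DEN, 9790, 36, 25), (ORD, 36, DEN, 9790, 36, 28), (ORD, 36, DEN, 9790, 36, 29)}.
Apply σ_{hours < 16 and pid ≠ 18}; surviving tuples: {(ORD, 2, SFO, 1000, 26, 25), (ORD, 2, SFO, 1000, 26, 28), (ORD, 2, SFO, 1000, 26, 29), (ORD, 2, SFO, 5290, 40, 25), (ORD, 2, SFO, 5290, 40, 28), (ORD, 2, SFO, 5290, 40, 29), (ORD, 2, SFO, 8250, 38, 25), (ORD, 2, SFO, 8250, 38, 28), (ORD, 2, SFO, 8250, 38, 29), (ORD, 2, SFO, 9790, 36, 25), (ORD, 2, SFO, 9790, 36, 28), (ORD, 2, SFO, 9790, 36, 29)}
Apply σ_{pid < 36}; surviving tuples: {(ORD, 2, SFO, 1000, 26, 25), (ORD, 2, SFO, 1000, 26, 28), (ORD, 2, SFO, 1000, 26, 29)}
Apply σ_{pid = 26}; surviving tuples: {(ORD, 2, SFO, 1000, 26, 25), (ORD, 2, SFO, 1000, 26, 28), (ORD, 2, SFO, 1000, 26, 29)}
π[dst, dist, fno]: project onto (dst, dist, fno) → {(ORD, 1000, 25), (ORD, 1000, 28), (ORD, 1000, 29)}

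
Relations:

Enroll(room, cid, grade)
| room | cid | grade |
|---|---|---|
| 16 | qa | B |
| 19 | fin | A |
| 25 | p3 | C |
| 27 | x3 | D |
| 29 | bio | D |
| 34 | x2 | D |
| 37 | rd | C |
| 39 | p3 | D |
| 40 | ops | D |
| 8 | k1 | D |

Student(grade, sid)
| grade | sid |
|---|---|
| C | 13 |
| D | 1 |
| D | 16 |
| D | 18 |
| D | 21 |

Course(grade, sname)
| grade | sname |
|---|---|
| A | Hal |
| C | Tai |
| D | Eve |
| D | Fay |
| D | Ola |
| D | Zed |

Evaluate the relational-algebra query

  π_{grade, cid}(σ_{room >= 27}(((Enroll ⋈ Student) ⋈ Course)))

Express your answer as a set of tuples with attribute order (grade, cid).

{(C, rd), (D, bio), (D, ops), (D, p3), (D, x2), (D, x3)}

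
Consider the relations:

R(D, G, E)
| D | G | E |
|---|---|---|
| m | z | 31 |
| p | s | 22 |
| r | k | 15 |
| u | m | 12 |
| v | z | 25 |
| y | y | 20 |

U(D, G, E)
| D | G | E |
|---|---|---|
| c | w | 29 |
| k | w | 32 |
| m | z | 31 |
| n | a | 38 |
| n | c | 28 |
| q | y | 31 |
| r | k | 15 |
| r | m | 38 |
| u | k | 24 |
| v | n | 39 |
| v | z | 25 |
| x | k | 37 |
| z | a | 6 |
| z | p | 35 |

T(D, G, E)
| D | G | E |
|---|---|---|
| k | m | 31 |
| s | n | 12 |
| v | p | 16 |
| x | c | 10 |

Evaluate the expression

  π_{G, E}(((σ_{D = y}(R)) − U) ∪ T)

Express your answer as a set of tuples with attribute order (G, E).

Selection D = y: {(y, y, 20)}
Difference: {(y, y, 20)} with {(c, w, 29), (k, w, 32), (m, z, 31), (n, a, 38), (n, c, 28), (q, y, 31), (r, k, 15), (r, m, 38), (u, k, 24), (v, n, 39), (v, z, 25), (x, k, 37), (z, a, 6), (z, p, 35)} → {(y, y, 20)}
Union: {(y, y, 20)} with {(k, m, 31), (s, n, 12), (v, p, 16), (x, c, 10)} → {(k, m, 31), (s, n, 12), (v, p, 16), (x, c, 10), (y, y, 20)}
π[G, E]: project onto (G, E) → {(c, 10), (m, 31), (n, 12), (p, 16), (y, 20)}

{(c, 10), (m, 31), (n, 12), (p, 16), (y, 20)}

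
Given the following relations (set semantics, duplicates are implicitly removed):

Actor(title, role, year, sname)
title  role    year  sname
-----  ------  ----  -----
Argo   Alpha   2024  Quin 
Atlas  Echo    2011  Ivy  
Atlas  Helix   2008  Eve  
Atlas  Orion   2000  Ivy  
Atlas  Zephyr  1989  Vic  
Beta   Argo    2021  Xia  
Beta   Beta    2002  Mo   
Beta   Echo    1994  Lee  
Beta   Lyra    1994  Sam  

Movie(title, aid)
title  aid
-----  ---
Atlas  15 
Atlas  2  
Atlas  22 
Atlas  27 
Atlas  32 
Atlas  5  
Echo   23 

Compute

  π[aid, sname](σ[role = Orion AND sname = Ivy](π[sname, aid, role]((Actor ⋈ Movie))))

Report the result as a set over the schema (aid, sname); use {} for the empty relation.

Joining Actor and Movie on title yields {(Atlas, Echo, 2011, Ivy, 15), (Atlas, Echo, 2011, Ivy, 2), (Atlas, Echo, 2011, Ivy, 22), (Atlas, Echo, 2011, Ivy, 27), (Atlas, Echo, 2011, Ivy, 32), (Atlas, Echo, 2011, Ivy, 5), (Atlas, Helix, 2008, Eve, 15), (Atlas, Helix, 2008, Eve, 2), (Atlas, Helix, 2008, Eve, 22), (Atlas, Helix, 2008, Eve, 27), (Atlas, Helix, 2008, Eve, 32), (Atlas, Helix, 2008, Eve, 5), (Atlas, Orion, 2000, Ivy, 15), (Atlas, Orion, 2000, Ivy, 2), (Atlas, Orion, 2000, Ivy, 22), (Atlas, Orion, 2000, Ivy, 27), (Atlas, Orion, 2000, Ivy, 32), (Atlas, Orion, 2000, Ivy, 5), (Atlas, Zephyr, 1989, Vic, 15), (Atlas, Zephyr, 1989, Vic, 2), (Atlas, Zephyr, 1989, Vic, 22), (Atlas, Zephyr, 1989, Vic, 27), (Atlas, Zephyr, 1989, Vic, 32), (Atlas, Zephyr, 1989, Vic, 5)}.
Projecting to sname, aid, role: {(Eve, 15, Helix), (Eve, 2, Helix), (Eve, 22, Helix), (Eve, 27, Helix), (Eve, 32, Helix), (Eve, 5, Helix), (Ivy, 15, Echo), (Ivy, 15, Orion), (Ivy, 2, Echo), (Ivy, 2, Orion), (Ivy, 22, Echo), (Ivy, 22, Orion), (Ivy, 27, Echo), (Ivy, 27, Orion), (Ivy, 32, Echo), (Ivy, 32, Orion), (Ivy, 5, Echo), (Ivy, 5, Orion), (Vic, 15, Zephyr), (Vic, 2, Zephyr), (Vic, 22, Zephyr), (Vic, 27, Zephyr), (Vic, 32, Zephyr), (Vic, 5, Zephyr)}
Selection role = Orion AND sname = Ivy: {(Ivy, 15, Orion), (Ivy, 2, Orion), (Ivy, 22, Orion), (Ivy, 27, Orion), (Ivy, 32, Orion), (Ivy, 5, Orion)}
Projecting to aid, sname: {(15, Ivy), (2, Ivy), (22, Ivy), (27, Ivy), (32, Ivy), (5, Ivy)}

{(15, Ivy), (2, Ivy), (22, Ivy), (27, Ivy), (32, Ivy), (5, Ivy)}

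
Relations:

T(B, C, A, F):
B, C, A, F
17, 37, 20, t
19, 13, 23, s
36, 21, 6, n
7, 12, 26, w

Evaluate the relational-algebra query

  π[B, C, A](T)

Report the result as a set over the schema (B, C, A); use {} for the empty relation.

{(17, 37, 20), (19, 13, 23), (36, 21, 6), (7, 12, 26)}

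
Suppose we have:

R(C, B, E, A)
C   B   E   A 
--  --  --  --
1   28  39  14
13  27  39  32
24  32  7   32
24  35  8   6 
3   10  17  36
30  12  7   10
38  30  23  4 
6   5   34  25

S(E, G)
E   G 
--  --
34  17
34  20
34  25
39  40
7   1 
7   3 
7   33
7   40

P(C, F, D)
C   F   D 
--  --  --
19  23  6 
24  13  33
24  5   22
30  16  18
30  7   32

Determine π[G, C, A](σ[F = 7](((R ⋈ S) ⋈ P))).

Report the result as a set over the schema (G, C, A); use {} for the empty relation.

{(1, 30, 10), (3, 30, 10), (33, 30, 10), (40, 30, 10)}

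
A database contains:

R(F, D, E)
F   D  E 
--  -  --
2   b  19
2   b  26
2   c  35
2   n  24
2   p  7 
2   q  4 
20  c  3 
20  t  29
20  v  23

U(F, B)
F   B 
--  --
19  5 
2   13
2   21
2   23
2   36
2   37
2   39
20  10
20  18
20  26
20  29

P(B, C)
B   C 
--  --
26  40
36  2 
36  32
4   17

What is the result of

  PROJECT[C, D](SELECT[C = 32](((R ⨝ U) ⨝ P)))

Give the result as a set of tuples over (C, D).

Joining R and U on F yields {(2, b, 19, 13), (2, b, 19, 21), (2, b, 19, 23), (2, b, 19, 36), (2, b, 19, 37), (2, b, 19, 39), (2, b, 26, 13), (2, b, 26, 21), (2, b, 26, 23), (2, b, 26, 36), (2, b, 26, 37), (2, b, 26, 39), (2, c, 35, 13), (2, c, 35, 21), (2, c, 35, 23), (2, c, 35, 36), (2, c, 35, 37), (2, c, 35, 39), (2, n, 24, 13), (2, n, 24, 21), (2, n, 24, 23), (2, n, 24, 36), (2, n, 24, 37), (2, n, 24, 39), (2, p, 7, 13), (2, p, 7, 21), (2, p, 7, 23), (2, p, 7, 36), (2, p, 7, 37), (2, p, 7, 39), (2, q, 4, 13), (2, q, 4, 21), (2, q, 4, 23), (2, q, 4, 36), (2, q, 4, 37), (2, q, 4, 39), (20, c, 3, 10), (20, c, 3, 18), (20, c, 3, 26), (20, c, 3, 29), (20, t, 29, 10), (20, t, 29, 18), (20, t, 29, 26), (20, t, 29, 29), (20, v, 23, 10), (20, v, 23, 18), (20, v, 23, 26), (20, v, 23, 29)}.
Joining (R ⨝ U) and P on B yields {(2, b, 19, 36, 2), (2, b, 19, 36, 32), (2, b, 26, 36, 2), (2, b, 26, 36, 32), (2, c, 35, 36, 2), (2, c, 35, 36, 32), (2, n, 24, 36, 2), (2, n, 24, 36, 32), (2, p, 7, 36, 2), (2, p, 7, 36, 32), (2, q, 4, 36, 2), (2, q, 4, 36, 32), (20, c, 3, 26, 40), (20, t, 29, 26, 40), (20, v, 23, 26, 40)}.
σ[C = 32]: keep tuples satisfying C = 32 → {(2, b, 19, 36, 32), (2, b, 26, 36, 32), (2, c, 35, 36, 32), (2, n, 24, 36, 32), (2, p, 7, 36, 32), (2, q, 4, 36, 32)}
π_{C, D} gives {(32, b), (32, c), (32, n), (32, p), (32, q)} (1 duplicate(s) eliminated).

{(32, b), (32, c), (32, n), (32, p), (32, q)}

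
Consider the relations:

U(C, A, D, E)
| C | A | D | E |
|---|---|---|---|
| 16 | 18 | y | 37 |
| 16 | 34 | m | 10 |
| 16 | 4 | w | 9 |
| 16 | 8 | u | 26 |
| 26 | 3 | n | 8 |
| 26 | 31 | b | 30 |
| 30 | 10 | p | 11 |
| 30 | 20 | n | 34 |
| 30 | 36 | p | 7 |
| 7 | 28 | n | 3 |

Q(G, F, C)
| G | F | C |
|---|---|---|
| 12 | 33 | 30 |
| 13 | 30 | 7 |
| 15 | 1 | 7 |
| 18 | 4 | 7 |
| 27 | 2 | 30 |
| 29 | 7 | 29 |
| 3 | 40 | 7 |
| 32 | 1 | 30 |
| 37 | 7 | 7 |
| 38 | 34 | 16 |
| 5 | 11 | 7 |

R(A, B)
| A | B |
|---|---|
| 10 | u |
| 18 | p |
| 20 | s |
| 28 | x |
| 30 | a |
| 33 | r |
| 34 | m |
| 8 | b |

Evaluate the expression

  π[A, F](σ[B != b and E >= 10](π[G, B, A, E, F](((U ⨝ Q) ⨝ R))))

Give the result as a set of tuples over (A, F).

Natural join on C: {(16, 18, y, 37, 38, 34), (16, 34, m, 10, 38, 34), (16, 4, w, 9, 38, 34), (16, 8, u, 26, 38, 34), (30, 10, p, 11, 12, 33), (30, 10, p, 11, 27, 2), (30, 10, p, 11, 32, 1), (30, 20, n, 34, 12, 33), (30, 20, n, 34, 27, 2), (30, 20, n, 34, 32, 1), (30, 36, p, 7, 12, 33), (30, 36, p, 7, 27, 2), (30, 36, p, 7, 32, 1), (7, 28, n, 3, 13, 30), (7, 28, n, 3, 15, 1), (7, 28, n, 3, 18, 4), (7, 28, n, 3, 3, 40), (7, 28, n, 3, 37, 7), (7, 28, n, 3, 5, 11)}
Natural join on A: {(16, 18, y, 37, 38, 34, p), (16, 34, m, 10, 38, 34, m), (16, 8, u, 26, 38, 34, b), (30, 10, p, 11, 12, 33, u), (30, 10, p, 11, 27, 2, u), (30, 10, p, 11, 32, 1, u), (30, 20, n, 34, 12, 33, s), (30, 20, n, 34, 27, 2, s), (30, 20, n, 34, 32, 1, s), (7, 28, n, 3, 13, 30, x), (7, 28, n, 3, 15, 1, x), (7, 28, n, 3, 18, 4, x), (7, 28, n, 3, 3, 40, x), (7, 28, n, 3, 37, 7, x), (7, 28, n, 3, 5, 11, x)}
π_{G, B, A, E, F} gives {(12, s, 20, 34, 33), (12, u, 10, 11, 33), (13, x, 28, 3, 30), (15, x, 28, 3, 1), (18, x, 28, 3, 4), (27, s, 20, 34, 2), (27, u, 10, 11, 2), (3, x, 28, 3, 40), (32, s, 20, 34, 1), (32, u, 10, 11, 1), (37, x, 28, 3, 7), (38, b, 8, 26, 34), (38, m, 34, 10, 34), (38, p, 18, 37, 34), (5, x, 28, 3, 11)}.
Filtering on B != b and E >= 10 leaves {(12, s, 20, 34, 33), (12, u, 10, 11, 33), (27, s, 20, 34, 2), (27, u, 10, 11, 2), (32, s, 20, 34, 1), (32, u, 10, 11, 1), (38, m, 34, 10, 34), (38, p, 18, 37, 34)}.
π_{A, F} gives {(10, 1), (10, 2), (10, 33), (18, 34), (20, 1), (20, 2), (20, 33), (34, 34)}.

{(10, 1), (10, 2), (10, 33), (18, 34), (20, 1), (20, 2), (20, 33), (34, 34)}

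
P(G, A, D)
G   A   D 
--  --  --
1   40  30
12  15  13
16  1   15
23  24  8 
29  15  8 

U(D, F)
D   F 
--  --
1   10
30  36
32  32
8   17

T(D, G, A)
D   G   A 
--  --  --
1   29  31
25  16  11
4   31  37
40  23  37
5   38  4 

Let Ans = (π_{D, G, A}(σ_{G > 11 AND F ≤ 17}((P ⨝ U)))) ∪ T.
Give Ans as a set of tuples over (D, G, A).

Joining P and U on D yields {(1, 40, 30, 36), (23, 24, 8, 17), (29, 15, 8, 17)}.
Selection G > 11 AND F ≤ 17: {(23, 24, 8, 17), (29, 15, 8, 17)}
π_{D, G, A} gives {(8, 23, 24), (8, 29, 15)}.
Union: {(8, 23, 24), (8, 29, 15)} with {(1, 29, 31), (25, 16, 11), (4, 31, 37), (40, 23, 37), (5, 38, 4)} → {(1, 29, 31), (25, 16, 11), (4, 31, 37), (40, 23, 37), (5, 38, 4), (8, 23, 24), (8, 29, 15)}

{(1, 29, 31), (25, 16, 11), (4, 31, 37), (40, 23, 37), (5, 38, 4), (8, 23, 24), (8, 29, 15)}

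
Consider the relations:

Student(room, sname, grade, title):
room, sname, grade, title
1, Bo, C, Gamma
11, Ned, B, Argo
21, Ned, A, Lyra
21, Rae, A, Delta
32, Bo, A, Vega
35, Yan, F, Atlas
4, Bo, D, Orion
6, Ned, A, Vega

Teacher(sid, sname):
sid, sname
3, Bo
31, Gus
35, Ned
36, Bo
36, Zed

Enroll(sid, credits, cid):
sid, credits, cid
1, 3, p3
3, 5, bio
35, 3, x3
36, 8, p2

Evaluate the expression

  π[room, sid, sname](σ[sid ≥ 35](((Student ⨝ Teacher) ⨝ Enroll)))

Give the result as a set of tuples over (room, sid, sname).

{(1, 36, Bo), (11, 35, Ned), (21, 35, Ned), (32, 36, Bo), (4, 36, Bo), (6, 35, Ned)}

Natural join on sname: {(1, Bo, C, Gamma, 3), (1, Bo, C, Gamma, 36), (11, Ned, B, Argo, 35), (21, Ned, A, Lyra, 35), (32, Bo, A, Vega, 3), (32, Bo, A, Vega, 36), (4, Bo, D, Orion, 3), (4, Bo, D, Orion, 36), (6, Ned, A, Vega, 35)}
Natural join on sid: {(1, Bo, C, Gamma, 3, 5, bio), (1, Bo, C, Gamma, 36, 8, p2), (11, Ned, B, Argo, 35, 3, x3), (21, Ned, A, Lyra, 35, 3, x3), (32, Bo, A, Vega, 3, 5, bio), (32, Bo, A, Vega, 36, 8, p2), (4, Bo, D, Orion, 3, 5, bio), (4, Bo, D, Orion, 36, 8, p2), (6, Ned, A, Vega, 35, 3, x3)}
Apply σ_{sid ≥ 35}; surviving tuples: {(1, Bo, C, Gamma, 36, 8, p2), (11, Ned, B, Argo, 35, 3, x3), (21, Ned, A, Lyra, 35, 3, x3), (32, Bo, A, Vega, 36, 8, p2), (4, Bo, D, Orion, 36, 8, p2), (6, Ned, A, Vega, 35, 3, x3)}
π[room, sid, sname]: project onto (room, sid, sname) → {(1, 36, Bo), (11, 35, Ned), (21, 35, Ned), (32, 36, Bo), (4, 36, Bo), (6, 35, Ned)}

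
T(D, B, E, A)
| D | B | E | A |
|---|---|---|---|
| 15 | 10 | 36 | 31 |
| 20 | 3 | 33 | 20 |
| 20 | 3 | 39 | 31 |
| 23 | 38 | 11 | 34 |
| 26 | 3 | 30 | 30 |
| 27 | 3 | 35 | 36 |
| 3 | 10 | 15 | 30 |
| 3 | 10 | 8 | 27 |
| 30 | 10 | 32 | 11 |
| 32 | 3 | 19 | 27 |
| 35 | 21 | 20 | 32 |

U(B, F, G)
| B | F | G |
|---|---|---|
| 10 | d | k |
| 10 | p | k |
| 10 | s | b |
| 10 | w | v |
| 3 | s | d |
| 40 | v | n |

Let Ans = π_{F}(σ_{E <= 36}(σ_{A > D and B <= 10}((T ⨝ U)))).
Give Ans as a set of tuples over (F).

{d, p, s, w}

T ⋈ U (natural join on B): {(15, 10, 36, 31, d, k), (15, 10, 36, 31, p, k), (15, 10, 36, 31, s, b), (15, 10, 36, 31, w, v), (20, 3, 33, 20, s, d), (20, 3, 39, 31, s, d), (26, 3, 30, 30, s, d), (27, 3, 35, 36, s, d), (3, 10, 15, 30, d, k), (3, 10, 15, 30, p, k), (3, 10, 15, 30, s, b), (3, 10, 15, 30, w, v), (3, 10, 8, 27, d, k), (3, 10, 8, 27, p, k), (3, 10, 8, 27, s, b), (3, 10, 8, 27, w, v), (30, 10, 32, 11, d, k), (30, 10, 32, 11, p, k), (30, 10, 32, 11, s, b), (30, 10, 32, 11, w, v), (32, 3, 19, 27, s, d)}
Filtering on A > D and B <= 10 leaves {(15, 10, 36, 31, d, k), (15, 10, 36, 31, p, k), (15, 10, 36, 31, s, b), (15, 10, 36, 31, w, v), (20, 3, 39, 31, s, d), (26, 3, 30, 30, s, d), (27, 3, 35, 36, s, d), (3, 10, 15, 30, d, k), (3, 10, 15, 30, p, k), (3, 10, 15, 30, s, b), (3, 10, 15, 30, w, v), (3, 10, 8, 27, d, k), (3, 10, 8, 27, p, k), (3, 10, 8, 27, s, b), (3, 10, 8, 27, w, v)}.
Filtering on E <= 36 leaves {(15, 10, 36, 31, d, k), (15, 10, 36, 31, p, k), (15, 10, 36, 31, s, b), (15, 10, 36, 31, w, v), (26, 3, 30, 30, s, d), (27, 3, 35, 36, s, d), (3, 10, 15, 30, d, k), (3, 10, 15, 30, p, k), (3, 10, 15, 30, s, b), (3, 10, 15, 30, w, v), (3, 10, 8, 27, d, k), (3, 10, 8, 27, p, k), (3, 10, 8, 27, s, b), (3, 10, 8, 27, w, v)}.
π_{F} gives {d, p, s, w} (10 duplicate(s) eliminated).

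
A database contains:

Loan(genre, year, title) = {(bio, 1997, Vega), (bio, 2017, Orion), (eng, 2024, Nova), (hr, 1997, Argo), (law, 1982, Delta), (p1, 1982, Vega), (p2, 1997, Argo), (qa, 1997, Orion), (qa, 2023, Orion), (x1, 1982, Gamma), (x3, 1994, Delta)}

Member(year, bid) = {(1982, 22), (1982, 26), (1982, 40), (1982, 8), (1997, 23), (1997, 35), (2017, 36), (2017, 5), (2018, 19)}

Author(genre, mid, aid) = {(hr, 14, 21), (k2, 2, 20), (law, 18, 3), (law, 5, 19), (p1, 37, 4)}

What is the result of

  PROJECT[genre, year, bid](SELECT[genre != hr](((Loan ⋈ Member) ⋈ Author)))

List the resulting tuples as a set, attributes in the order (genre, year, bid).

Natural join on year: {(bio, 1997, Vega, 23), (bio, 1997, Vega, 35), (bio, 2017, Orion, 36), (bio, 2017, Orion, 5), (hr, 1997, Argo, 23), (hr, 1997, Argo, 35), (law, 1982, Delta, 22), (law, 1982, Delta, 26), (law, 1982, Delta, 40), (law, 1982, Delta, 8), (p1, 1982, Vega, 22), (p1, 1982, Vega, 26), (p1, 1982, Vega, 40), (p1, 1982, Vega, 8), (p2, 1997, Argo, 23), (p2, 1997, Argo, 35), (qa, 1997, Orion, 23), (qa, 1997, Orion, 35), (x1, 1982, Gamma, 22), (x1, 1982, Gamma, 26), (x1, 1982, Gamma, 40), (x1, 1982, Gamma, 8)}
Natural join on genre: {(hr, 1997, Argo, 23, 14, 21), (hr, 1997, Argo, 35, 14, 21), (law, 1982, Delta, 22, 18, 3), (law, 1982, Delta, 22, 5, 19), (law, 1982, Delta, 26, 18, 3), (law, 1982, Delta, 26, 5, 19), (law, 1982, Delta, 40, 18, 3), (law, 1982, Delta, 40, 5, 19), (law, 1982, Delta, 8, 18, 3), (law, 1982, Delta, 8, 5, 19), (p1, 1982, Vega, 22, 37, 4), (p1, 1982, Vega, 26, 37, 4), (p1, 1982, Vega, 40, 37, 4), (p1, 1982, Vega, 8, 37, 4)}
Selection genre != hr: {(law, 1982, Delta, 22, 18, 3), (law, 1982, Delta, 22, 5, 19), (law, 1982, Delta, 26, 18, 3), (law, 1982, Delta, 26, 5, 19), (law, 1982, Delta, 40, 18, 3), (law, 1982, Delta, 40, 5, 19), (law, 1982, Delta, 8, 18, 3), (law, 1982, Delta, 8, 5, 19), (p1, 1982, Vega, 22, 37, 4), (p1, 1982, Vega, 26, 37, 4), (p1, 1982, Vega, 40, 37, 4), (p1, 1982, Vega, 8, 37, 4)}
Projecting to genre, year, bid (4 duplicate(s) eliminated): {(law, 1982, 22), (law, 1982, 26), (law, 1982, 40), (law, 1982, 8), (p1, 1982, 22), (p1, 1982, 26), (p1, 1982, 40), (p1, 1982, 8)}

{(law, 1982, 22), (law, 1982, 26), (law, 1982, 40), (law, 1982, 8), (p1, 1982, 22), (p1, 1982, 26), (p1, 1982, 40), (p1, 1982, 8)}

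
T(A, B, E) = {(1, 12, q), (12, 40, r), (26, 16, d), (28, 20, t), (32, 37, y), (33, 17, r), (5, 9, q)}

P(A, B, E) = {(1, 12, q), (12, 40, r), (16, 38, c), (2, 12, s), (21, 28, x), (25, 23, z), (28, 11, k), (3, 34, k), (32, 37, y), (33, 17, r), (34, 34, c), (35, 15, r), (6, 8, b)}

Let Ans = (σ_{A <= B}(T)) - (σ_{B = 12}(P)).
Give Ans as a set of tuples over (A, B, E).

{(12, 40, r), (32, 37, y), (5, 9, q)}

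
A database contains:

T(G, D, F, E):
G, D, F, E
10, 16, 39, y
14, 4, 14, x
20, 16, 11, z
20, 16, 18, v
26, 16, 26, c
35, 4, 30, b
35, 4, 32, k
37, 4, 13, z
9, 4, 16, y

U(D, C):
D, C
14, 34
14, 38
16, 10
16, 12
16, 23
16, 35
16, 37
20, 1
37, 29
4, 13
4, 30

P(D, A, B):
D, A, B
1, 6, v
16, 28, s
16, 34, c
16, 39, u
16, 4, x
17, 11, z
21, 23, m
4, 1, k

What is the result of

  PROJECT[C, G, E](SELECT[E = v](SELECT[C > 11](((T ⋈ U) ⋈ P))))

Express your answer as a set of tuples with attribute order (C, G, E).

{(12, 20, v), (23, 20, v), (35, 20, v), (37, 20, v)}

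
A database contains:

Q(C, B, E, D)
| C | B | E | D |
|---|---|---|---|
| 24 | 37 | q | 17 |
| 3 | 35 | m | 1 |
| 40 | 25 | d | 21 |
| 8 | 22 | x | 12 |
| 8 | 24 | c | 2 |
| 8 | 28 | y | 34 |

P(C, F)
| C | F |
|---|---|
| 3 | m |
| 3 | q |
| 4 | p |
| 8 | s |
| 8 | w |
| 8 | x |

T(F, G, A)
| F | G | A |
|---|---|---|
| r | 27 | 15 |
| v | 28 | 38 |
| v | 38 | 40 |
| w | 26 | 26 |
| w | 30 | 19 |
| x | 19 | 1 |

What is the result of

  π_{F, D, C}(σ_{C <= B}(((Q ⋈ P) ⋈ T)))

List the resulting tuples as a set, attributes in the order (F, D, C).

Q ⋈ P (natural join on C): {(3, 35, m, 1, m), (3, 35, m, 1, q), (8, 22, x, 12, s), (8, 22, x, 12, w), (8, 22, x, 12, x), (8, 24, c, 2, s), (8, 24, c, 2, w), (8, 24, c, 2, x), (8, 28, y, 34, s), (8, 28, y, 34, w), (8, 28, y, 34, x)}
(Q ⋈ P) ⋈ T (natural join on F): {(8, 22, x, 12, w, 26, 26), (8, 22, x, 12, w, 30, 19), (8, 22, x, 12, x, 19, 1), (8, 24, c, 2, w, 26, 26), (8, 24, c, 2, w, 30, 19), (8, 24, c, 2, x, 19, 1), (8, 28, y, 34, w, 26, 26), (8, 28, y, 34, w, 30, 19), (8, 28, y, 34, x, 19, 1)}
σ[C <= B]: keep tuples satisfying C <= B → {(8, 22, x, 12, w, 26, 26), (8, 22, x, 12, w, 30, 19), (8, 22, x, 12, x, 19, 1), (8, 24, c, 2, w, 26, 26), (8, 24, c, 2, w, 30, 19), (8, 24, c, 2, x, 19, 1), (8, 28, y, 34, w, 26, 26), (8, 28, y, 34, w, 30, 19), (8, 28, y, 34, x, 19, 1)}
Keep only column(s) F, D, C (3 duplicate(s) eliminated): {(w, 12, 8), (w, 2, 8), (w, 34, 8), (x, 12, 8), (x, 2, 8), (x, 34, 8)}

{(w, 12, 8), (w, 2, 8), (w, 34, 8), (x, 12, 8), (x, 2, 8), (x, 34, 8)}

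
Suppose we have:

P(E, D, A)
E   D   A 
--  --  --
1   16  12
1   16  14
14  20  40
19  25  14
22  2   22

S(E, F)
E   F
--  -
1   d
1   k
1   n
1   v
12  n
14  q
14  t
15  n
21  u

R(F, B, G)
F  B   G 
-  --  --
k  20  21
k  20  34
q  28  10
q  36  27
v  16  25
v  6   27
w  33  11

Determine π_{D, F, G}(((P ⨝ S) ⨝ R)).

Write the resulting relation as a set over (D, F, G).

{(16, k, 21), (16, k, 34), (16, v, 25), (16, v, 27), (20, q, 10), (20, q, 27)}

Joining P and S on E yields {(1, 16, 12, d), (1, 16, 12, k), (1, 16, 12, n), (1, 16, 12, v), (1, 16, 14, d), (1, 16, 14, k), (1, 16, 14, n), (1, 16, 14, v), (14, 20, 40, q), (14, 20, 40, t)}.
Joining (P ⨝ S) and R on F yields {(1, 16, 12, k, 20, 21), (1, 16, 12, k, 20, 34), (1, 16, 12, v, 16, 25), (1, 16, 12, v, 6, 27), (1, 16, 14, k, 20, 21), (1, 16, 14, k, 20, 34), (1, 16, 14, v, 16, 25), (1, 16, 14, v, 6, 27), (14, 20, 40, q, 28, 10), (14, 20, 40, q, 36, 27)}.
Projecting to D, F, G (4 duplicate(s) eliminated): {(16, k, 21), (16, k, 34), (16, v, 25), (16, v, 27), (20, q, 10), (20, q, 27)}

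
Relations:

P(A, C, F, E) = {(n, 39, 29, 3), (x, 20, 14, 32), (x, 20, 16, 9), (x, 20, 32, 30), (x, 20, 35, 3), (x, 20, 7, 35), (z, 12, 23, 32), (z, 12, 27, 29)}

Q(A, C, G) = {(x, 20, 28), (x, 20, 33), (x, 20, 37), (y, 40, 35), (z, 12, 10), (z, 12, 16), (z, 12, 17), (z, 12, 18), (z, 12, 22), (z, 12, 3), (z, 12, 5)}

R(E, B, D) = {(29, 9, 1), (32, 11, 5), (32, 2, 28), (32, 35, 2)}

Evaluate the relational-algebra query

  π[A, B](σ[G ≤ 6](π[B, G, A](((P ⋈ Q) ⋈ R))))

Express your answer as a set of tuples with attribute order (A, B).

P ⋈ Q (natural join on A, C): {(x, 20, 14, 32, 28), (x, 20, 14, 32, 33), (x, 20, 14, 32, 37), (x, 20, 16, 9, 28), (x, 20, 16, 9, 33), (x, 20, 16, 9, 37), (x, 20, 32, 30, 28), (x, 20, 32, 30, 33), (x, 20, 32, 30, 37), (x, 20, 35, 3, 28), (x, 20, 35, 3, 33), (x, 20, 35, 3, 37), (x, 20, 7, 35, 28), (x, 20, 7, 35, 33), (x, 20, 7, 35, 37), (z, 12, 23, 32, 10), (z, 12, 23, 32, 16), (z, 12, 23, 32, 17), (z, 12, 23, 32, 18), (z, 12, 23, 32, 22), (z, 12, 23, 32, 3), (z, 12, 23, 32, 5), (z, 12, 27, 29, 10), (z, 12, 27, 29, 16), (z, 12, 27, 29, 17), (z, 12, 27, 29, 18), (z, 12, 27, 29, 22), (z, 12, 27, 29, 3), (z, 12, 27, 29, 5)}
(P ⋈ Q) ⋈ R (natural join on E): {(x, 20, 14, 32, 28, 11, 5), (x, 20, 14, 32, 28, 2, 28), (x, 20, 14, 32, 28, 35, 2), (x, 20, 14, 32, 33, 11, 5), (x, 20, 14, 32, 33, 2, 28), (x, 20, 14, 32, 33, 35, 2), (x, 20, 14, 32, 37, 11, 5), (x, 20, 14, 32, 37, 2, 28), (x, 20, 14, 32, 37, 35, 2), (z, 12, 23, 32, 10, 11, 5), (z, 12, 23, 32, 10, 2, 28), (z, 12, 23, 32, 10, 35, 2), (z, 12, 23, 32, 16, 11, 5), (z, 12, 23, 32, 16, 2, 28), (z, 12, 23, 32, 16, 35, 2), (z, 12, 23, 32, 17, 11, 5), (z, 12, 23, 32, 17, 2, 28), (z, 12, 23, 32, 17, 35, 2), (z, 12, 23, 32, 18, 11, 5), (z, 12, 23, 32, 18, 2, 28), (z, 12, 23, 32, 18, 35, 2), (z, 12, 23, 32, 22, 11, 5), (z, 12, 23, 32, 22, 2, 28), (z, 12, 23, 32, 22, 35, 2), (z, 12, 23, 32, 3, 11, 5), (z, 12, 23, 32, 3, 2, 28), (z, 12, 23, 32, 3, 35, 2), (z, 12, 23, 32, 5, 11, 5), (z, 12, 23, 32, 5, 2, 28), (z, 12, 23, 32, 5, 35, 2), (z, 12, 27, 29, 10, 9, 1), (z, 12, 27, 29, 16, 9, 1), (z, 12, 27, 29, 17, 9, 1), (z, 12, 27, 29, 18, 9, 1), (z, 12, 27, 29, 22, 9, 1), (z, 12, 27, 29, 3, 9, 1), (z, 12, 27, 29, 5, 9, 1)}
π[B, G, A]: project onto (B, G, A) → {(11, 10, z), (11, 16, z), (11, 17, z), (11, 18, z), (11, 22, z), (11, 28, x), (11, 3, z), (11, 33, x), (11, 37, x), (11, 5, z), (2, 10, z), (2, 16, z), (2, 17, z), (2, 18, z), (2, 22, z), (2, 28, x), (2, 3, z), (2, 33, x), (2, 37, x), (2, 5, z), (35, 10, z), (35, 16, z), (35, 17, z), (35, 18, z), (35, 22, z), (35, 28, x), (35, 3, z), (35, 33, x), (35, 37, x), (35, 5, z), (9, 10, z), (9, 16, z), (9, 17, z), (9, 18, z), (9, 22, z), (9, 3, z), (9, 5, z)}
Apply σ_{G ≤ 6}; surviving tuples: {(11, 3, z), (11, 5, z), (2, 3, z), (2, 5, z), (35, 3, z), (35, 5, z), (9, 3, z), (9, 5, z)}
π[A, B]: project onto (A, B) (4 duplicate(s) eliminated) → {(z, 11), (z, 2), (z, 35), (z, 9)}

{(z, 11), (z, 2), (z, 35), (z, 9)}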